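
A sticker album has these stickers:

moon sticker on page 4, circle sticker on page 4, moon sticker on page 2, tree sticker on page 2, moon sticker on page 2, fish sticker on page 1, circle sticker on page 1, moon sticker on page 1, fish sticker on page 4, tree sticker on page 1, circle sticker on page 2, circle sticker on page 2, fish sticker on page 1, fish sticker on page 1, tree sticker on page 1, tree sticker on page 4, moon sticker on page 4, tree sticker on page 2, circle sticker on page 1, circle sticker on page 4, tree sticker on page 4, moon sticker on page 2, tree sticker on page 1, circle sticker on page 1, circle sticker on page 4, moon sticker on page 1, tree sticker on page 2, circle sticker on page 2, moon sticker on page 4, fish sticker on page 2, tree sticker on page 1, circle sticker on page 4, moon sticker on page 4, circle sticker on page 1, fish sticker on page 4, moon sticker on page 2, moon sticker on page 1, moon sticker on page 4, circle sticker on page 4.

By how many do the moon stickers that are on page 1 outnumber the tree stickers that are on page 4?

moon stickers on page 1: 3.
tree stickers on page 4: 2.
3 − 2 = 1.

1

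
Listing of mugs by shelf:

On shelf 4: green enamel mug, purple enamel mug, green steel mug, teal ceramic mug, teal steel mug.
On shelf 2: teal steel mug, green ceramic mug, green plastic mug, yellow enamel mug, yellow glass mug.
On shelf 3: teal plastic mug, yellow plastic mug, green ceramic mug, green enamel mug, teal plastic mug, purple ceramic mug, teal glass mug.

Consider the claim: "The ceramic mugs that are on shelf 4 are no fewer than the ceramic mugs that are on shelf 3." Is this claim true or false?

|ceramic mugs on shelf 4| = 1.
|ceramic mugs on shelf 3| = 2.
The claim requires 1 ≥ 2, which does not hold.

False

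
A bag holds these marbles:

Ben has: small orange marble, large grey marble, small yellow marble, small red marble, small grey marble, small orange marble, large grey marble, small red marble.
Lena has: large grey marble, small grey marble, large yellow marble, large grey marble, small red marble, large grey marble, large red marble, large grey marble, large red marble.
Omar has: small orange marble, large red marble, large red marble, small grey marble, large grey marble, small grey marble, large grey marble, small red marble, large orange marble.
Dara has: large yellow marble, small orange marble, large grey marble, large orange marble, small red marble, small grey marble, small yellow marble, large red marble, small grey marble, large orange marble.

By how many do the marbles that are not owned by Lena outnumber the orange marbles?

marbles that are not owned by Lena: 27.
orange marbles: 7.
27 − 7 = 20.

20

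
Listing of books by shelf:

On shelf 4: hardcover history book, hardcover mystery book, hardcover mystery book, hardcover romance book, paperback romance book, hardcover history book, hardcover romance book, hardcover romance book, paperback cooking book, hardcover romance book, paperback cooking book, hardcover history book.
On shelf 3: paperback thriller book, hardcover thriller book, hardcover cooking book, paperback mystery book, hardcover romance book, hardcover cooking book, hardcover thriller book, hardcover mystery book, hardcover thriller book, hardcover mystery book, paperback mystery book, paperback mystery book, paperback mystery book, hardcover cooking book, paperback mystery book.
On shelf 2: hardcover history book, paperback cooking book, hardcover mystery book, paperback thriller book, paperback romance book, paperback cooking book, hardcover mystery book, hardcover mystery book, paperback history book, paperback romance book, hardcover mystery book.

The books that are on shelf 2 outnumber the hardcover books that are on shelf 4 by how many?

books on shelf 2: 11.
hardcover books on shelf 4: 9.
11 − 9 = 2.

2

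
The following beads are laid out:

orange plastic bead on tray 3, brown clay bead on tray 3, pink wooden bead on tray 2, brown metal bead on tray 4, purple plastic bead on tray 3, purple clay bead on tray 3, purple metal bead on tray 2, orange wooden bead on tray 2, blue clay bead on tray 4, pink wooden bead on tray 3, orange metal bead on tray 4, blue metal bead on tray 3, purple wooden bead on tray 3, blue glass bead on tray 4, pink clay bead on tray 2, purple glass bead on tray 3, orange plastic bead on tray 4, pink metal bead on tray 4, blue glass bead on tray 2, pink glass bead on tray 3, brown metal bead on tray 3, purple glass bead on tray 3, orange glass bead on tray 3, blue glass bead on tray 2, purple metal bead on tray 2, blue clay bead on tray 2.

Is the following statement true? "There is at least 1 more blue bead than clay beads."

True

|blue beads| = 6.
|clay beads| = 5.
The claim requires 6 − 5 = 1 ≥ 1, which holds.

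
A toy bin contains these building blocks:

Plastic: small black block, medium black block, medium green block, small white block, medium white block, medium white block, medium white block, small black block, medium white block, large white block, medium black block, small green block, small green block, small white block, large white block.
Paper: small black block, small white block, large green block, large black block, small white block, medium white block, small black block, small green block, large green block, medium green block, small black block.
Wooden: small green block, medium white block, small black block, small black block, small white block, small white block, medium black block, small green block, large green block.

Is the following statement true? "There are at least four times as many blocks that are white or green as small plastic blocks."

True

blocks that are white or green: 24.
small plastic blocks: 6.
The claim requires 24 ≥ 4 × 6 = 24, which holds.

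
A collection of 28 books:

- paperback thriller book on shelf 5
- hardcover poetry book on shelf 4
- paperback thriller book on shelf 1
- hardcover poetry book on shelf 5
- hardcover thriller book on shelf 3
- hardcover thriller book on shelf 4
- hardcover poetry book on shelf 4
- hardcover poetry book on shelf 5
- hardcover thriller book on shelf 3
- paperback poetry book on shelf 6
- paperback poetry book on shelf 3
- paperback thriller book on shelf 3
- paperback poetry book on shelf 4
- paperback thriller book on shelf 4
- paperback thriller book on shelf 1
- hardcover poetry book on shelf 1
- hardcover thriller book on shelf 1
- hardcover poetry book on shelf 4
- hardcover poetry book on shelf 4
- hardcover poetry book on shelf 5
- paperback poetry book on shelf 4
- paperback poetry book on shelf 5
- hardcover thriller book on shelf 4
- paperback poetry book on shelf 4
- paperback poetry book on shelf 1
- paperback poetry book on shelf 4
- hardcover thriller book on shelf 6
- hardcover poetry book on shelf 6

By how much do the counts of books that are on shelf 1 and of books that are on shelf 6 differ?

books on shelf 1: 5. books on shelf 6: 3.
|5 − 3| = 5 − 3 = 2.

2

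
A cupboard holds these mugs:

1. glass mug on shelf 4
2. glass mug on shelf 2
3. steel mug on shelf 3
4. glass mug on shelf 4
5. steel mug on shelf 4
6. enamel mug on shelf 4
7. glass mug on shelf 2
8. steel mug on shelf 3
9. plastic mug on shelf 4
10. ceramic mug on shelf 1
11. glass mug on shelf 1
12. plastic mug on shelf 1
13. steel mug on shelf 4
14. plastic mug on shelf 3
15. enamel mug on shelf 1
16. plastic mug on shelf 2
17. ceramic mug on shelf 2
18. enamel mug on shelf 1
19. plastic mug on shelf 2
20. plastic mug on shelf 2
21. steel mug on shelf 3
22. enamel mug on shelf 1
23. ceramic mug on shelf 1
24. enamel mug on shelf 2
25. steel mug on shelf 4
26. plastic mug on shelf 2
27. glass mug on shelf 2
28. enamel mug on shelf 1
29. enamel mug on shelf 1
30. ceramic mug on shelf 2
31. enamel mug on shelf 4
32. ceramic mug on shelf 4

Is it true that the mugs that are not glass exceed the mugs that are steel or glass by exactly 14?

mugs that are not glass: 26.
mugs that are steel or glass: 12.
The claim requires 26 − 12 (= 14) to equal 14, which holds.

True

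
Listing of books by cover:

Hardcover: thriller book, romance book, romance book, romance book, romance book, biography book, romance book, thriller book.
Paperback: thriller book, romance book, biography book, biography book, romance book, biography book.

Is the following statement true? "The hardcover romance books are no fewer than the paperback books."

False

There are 5 hardcover romance books.
There are 6 paperback books.
The claim requires 5 ≥ 6, which does not hold.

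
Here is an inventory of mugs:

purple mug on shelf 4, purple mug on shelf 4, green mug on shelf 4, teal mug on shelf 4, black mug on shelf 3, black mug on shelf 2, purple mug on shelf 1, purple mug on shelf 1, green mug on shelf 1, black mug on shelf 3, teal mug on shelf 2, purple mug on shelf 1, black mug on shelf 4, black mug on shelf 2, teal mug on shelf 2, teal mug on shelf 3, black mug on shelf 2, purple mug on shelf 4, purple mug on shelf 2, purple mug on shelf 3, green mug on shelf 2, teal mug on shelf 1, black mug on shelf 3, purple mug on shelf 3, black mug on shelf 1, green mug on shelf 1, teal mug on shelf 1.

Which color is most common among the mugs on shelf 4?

Counts by color (restricted to mugs on shelf 4): purple 3, teal 1, black 1, green 1.
The maximum is 3, held uniquely by purple.

purple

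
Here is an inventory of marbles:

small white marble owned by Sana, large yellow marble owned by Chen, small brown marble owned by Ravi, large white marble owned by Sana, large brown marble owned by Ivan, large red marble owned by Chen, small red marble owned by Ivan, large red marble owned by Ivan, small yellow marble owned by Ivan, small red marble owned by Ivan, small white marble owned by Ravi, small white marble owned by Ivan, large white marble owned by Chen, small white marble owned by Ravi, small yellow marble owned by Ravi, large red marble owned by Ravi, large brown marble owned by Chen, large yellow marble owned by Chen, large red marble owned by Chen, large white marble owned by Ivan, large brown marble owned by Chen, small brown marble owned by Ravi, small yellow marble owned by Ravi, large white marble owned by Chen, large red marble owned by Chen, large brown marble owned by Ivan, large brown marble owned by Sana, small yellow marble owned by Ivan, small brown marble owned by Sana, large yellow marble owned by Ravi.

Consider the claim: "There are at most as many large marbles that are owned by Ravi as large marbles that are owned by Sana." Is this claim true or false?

True

|large marbles owned by Ravi| = 2.
|large marbles owned by Sana| = 2.
The claim requires 2 ≤ 2, which holds.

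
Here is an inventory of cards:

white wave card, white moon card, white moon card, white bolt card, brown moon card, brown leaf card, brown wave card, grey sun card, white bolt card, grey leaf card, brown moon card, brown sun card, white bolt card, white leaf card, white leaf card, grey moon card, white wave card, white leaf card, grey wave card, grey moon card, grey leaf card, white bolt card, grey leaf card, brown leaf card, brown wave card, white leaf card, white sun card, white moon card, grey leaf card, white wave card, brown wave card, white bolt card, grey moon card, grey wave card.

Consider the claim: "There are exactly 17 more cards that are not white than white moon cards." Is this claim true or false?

|cards that are not white| = 18.
|white moon cards| = 3.
The claim requires 18 − 3 (= 15) to equal 17, which does not hold.

False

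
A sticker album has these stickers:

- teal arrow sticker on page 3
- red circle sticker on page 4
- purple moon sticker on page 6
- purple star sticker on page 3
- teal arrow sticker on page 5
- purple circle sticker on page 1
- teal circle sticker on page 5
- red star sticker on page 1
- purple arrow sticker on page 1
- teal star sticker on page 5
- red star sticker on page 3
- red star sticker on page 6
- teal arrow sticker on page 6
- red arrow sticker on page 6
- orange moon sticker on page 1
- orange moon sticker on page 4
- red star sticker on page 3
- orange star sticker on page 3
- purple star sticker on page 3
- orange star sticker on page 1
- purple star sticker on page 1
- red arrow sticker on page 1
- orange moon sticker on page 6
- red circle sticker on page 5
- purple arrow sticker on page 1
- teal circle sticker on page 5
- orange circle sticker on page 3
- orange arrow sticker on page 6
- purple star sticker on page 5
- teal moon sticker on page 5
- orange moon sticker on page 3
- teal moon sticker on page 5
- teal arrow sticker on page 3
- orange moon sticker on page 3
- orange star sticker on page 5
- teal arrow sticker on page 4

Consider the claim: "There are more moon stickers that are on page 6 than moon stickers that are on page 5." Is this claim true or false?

False

There are 2 moon stickers on page 6.
There are 2 moon stickers on page 5.
The claim requires 2 > 2, which does not hold.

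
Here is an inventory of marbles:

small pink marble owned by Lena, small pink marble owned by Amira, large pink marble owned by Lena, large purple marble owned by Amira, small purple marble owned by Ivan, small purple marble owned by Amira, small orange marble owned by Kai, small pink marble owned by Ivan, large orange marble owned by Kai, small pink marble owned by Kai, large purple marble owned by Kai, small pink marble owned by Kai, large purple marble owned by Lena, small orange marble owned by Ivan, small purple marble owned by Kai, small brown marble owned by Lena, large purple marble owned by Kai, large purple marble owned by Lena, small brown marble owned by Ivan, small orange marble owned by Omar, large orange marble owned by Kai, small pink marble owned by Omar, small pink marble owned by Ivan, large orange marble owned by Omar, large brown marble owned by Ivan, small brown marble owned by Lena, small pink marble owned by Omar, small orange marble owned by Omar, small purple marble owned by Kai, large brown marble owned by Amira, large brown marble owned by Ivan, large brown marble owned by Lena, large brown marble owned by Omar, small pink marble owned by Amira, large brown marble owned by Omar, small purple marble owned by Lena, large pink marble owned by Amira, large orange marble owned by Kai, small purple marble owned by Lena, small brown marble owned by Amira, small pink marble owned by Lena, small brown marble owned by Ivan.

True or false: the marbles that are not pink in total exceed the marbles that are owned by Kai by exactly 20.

There are 30 marbles that are not pink.
Count of marbles owned by Kai: 10.
The claim requires 30 − 10 (= 20) to equal 20, which holds.

True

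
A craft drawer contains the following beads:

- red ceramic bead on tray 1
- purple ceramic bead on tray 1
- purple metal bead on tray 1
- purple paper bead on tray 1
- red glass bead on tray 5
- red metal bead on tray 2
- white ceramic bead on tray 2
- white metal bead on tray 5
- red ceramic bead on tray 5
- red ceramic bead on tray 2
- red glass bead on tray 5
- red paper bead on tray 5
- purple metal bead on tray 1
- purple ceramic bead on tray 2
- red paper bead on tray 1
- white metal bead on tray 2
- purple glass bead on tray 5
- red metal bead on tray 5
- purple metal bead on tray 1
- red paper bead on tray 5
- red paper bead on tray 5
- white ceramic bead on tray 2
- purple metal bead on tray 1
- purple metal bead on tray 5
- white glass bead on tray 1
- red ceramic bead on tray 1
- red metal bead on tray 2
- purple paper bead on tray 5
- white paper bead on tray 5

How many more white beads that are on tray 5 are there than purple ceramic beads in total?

white beads on tray 5: 2.
purple ceramic beads: 2.
2 − 2 = 0.

0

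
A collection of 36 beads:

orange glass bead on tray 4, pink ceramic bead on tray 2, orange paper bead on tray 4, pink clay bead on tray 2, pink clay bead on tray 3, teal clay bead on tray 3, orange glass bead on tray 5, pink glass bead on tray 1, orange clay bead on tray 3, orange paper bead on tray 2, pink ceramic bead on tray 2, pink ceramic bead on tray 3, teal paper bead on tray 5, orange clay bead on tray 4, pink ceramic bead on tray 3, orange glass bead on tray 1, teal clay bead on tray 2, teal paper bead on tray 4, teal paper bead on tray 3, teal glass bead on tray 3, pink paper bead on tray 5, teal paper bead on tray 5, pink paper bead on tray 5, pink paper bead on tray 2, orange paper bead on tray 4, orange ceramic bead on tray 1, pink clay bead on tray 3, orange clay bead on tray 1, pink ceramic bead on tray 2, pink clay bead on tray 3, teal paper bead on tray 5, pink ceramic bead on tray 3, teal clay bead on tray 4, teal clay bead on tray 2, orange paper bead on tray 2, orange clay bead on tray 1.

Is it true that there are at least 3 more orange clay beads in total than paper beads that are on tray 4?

False

orange clay beads: 4.
paper beads on tray 4: 3.
The claim requires 4 − 3 = 1 ≥ 3, which does not hold.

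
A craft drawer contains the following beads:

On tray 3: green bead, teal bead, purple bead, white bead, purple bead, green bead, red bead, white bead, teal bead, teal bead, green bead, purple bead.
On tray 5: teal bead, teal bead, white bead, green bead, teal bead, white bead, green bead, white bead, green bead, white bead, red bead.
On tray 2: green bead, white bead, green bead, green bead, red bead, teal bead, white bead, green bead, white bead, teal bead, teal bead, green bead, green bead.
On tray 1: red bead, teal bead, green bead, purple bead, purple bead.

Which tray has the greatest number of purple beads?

tray 3

Counts by tray (restricted to purple beads): tray 3→3, tray 1→2, tray 5→0, tray 2→0.
The maximum is 3, held uniquely by tray 3.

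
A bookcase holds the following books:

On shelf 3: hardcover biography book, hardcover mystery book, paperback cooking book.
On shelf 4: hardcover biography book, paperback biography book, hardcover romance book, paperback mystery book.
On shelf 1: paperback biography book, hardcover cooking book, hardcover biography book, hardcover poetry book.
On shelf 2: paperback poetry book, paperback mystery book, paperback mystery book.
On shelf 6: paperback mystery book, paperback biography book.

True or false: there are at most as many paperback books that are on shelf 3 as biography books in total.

paperback books on shelf 3: 1.
biography books: 6.
The claim requires 1 ≤ 6, which holds.

True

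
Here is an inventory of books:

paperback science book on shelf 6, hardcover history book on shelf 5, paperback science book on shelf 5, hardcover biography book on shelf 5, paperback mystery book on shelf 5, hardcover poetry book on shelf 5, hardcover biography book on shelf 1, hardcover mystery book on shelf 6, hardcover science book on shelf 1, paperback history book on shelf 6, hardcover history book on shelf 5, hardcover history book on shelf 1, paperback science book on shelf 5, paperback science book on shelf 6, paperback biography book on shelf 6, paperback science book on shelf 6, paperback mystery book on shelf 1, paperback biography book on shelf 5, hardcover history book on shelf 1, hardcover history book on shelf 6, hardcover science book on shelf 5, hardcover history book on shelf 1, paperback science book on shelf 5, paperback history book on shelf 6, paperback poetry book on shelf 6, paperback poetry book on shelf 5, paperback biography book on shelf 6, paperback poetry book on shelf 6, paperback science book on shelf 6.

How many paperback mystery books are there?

2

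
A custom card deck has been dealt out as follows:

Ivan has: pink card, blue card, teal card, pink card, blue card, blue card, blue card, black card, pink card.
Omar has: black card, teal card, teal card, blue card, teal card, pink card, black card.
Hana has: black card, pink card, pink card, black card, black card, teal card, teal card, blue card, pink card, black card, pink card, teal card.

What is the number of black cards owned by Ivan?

1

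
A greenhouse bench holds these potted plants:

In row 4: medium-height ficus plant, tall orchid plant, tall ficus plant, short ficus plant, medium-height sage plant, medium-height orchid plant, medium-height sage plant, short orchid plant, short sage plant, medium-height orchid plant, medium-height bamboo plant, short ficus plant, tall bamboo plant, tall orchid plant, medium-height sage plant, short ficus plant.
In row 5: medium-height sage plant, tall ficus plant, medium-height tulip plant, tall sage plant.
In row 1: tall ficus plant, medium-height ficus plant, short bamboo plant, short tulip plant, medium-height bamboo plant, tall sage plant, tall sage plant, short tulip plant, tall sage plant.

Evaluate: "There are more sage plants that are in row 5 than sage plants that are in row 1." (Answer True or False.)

sage plants in row 5: 2.
sage plants in row 1: 3.
The claim requires 2 > 3, which does not hold.

False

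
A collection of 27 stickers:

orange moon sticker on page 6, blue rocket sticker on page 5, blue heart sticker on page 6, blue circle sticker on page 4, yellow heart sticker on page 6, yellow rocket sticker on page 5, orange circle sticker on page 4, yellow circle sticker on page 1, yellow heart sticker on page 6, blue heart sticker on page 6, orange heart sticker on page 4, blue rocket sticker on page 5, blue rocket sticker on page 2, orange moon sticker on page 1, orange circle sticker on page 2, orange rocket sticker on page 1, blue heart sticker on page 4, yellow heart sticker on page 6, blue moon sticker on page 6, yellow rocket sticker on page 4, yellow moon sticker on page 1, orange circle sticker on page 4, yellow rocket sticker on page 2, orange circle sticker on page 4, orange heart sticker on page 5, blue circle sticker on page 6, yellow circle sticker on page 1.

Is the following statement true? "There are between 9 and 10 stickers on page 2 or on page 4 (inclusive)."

There are 10 stickers on page 2 or on page 4.
The claim requires 9 ≤ 10 ≤ 10, which holds.

True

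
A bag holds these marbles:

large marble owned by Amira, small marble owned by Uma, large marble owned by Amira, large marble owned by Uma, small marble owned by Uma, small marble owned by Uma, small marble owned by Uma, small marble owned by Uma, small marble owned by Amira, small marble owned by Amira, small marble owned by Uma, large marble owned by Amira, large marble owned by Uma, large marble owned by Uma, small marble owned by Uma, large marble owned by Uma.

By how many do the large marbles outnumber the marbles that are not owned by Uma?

large marbles: 7.
marbles that are not owned by Uma: 5.
7 − 5 = 2.

2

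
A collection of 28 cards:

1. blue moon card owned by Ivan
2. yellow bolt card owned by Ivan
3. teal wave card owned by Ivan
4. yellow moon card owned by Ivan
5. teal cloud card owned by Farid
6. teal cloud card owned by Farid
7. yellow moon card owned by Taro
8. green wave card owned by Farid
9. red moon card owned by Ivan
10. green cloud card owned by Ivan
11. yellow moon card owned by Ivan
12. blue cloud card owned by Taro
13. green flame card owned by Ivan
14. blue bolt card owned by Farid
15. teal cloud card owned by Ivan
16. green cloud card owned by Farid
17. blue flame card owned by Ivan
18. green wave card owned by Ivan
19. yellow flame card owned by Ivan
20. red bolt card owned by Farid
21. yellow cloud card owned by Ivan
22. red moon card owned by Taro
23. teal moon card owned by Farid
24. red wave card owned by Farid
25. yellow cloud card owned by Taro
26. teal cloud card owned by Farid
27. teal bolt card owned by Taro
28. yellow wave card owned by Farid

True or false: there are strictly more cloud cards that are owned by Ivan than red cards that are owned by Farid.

True

|cloud cards owned by Ivan| = 3.
|red cards owned by Farid| = 2.
The claim requires 3 > 2, which holds.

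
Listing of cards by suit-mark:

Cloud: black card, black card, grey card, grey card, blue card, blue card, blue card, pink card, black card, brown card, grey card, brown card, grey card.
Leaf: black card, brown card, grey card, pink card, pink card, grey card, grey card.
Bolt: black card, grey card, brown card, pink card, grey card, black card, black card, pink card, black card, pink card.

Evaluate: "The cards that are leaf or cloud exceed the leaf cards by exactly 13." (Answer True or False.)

|cards that are leaf or cloud| = 20.
|leaf cards| = 7.
The claim requires 20 − 7 (= 13) to equal 13, which holds.

True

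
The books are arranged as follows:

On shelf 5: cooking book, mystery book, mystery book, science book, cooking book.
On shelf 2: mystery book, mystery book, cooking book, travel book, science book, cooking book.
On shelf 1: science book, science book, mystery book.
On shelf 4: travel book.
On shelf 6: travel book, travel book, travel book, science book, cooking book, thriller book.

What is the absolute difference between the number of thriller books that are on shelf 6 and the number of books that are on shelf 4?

0

thriller books on shelf 6: 1. books on shelf 4: 1.
|1 − 1| = 1 − 1 = 0.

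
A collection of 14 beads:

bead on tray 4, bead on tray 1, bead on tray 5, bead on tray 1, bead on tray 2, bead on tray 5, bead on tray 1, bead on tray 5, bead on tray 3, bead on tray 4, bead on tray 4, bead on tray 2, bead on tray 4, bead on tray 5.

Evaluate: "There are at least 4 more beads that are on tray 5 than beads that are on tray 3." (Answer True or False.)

There are 4 beads on tray 5.
There is 1 bead on tray 3.
The claim requires 4 − 1 = 3 ≥ 4, which does not hold.

False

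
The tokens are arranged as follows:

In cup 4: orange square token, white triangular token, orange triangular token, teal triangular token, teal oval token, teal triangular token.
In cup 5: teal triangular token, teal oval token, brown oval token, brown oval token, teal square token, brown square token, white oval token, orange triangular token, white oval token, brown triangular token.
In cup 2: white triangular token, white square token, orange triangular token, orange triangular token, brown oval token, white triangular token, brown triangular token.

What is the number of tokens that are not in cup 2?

16

Total tokens: 23; with the excluded value: 7; remaining 23 − 7 = 16.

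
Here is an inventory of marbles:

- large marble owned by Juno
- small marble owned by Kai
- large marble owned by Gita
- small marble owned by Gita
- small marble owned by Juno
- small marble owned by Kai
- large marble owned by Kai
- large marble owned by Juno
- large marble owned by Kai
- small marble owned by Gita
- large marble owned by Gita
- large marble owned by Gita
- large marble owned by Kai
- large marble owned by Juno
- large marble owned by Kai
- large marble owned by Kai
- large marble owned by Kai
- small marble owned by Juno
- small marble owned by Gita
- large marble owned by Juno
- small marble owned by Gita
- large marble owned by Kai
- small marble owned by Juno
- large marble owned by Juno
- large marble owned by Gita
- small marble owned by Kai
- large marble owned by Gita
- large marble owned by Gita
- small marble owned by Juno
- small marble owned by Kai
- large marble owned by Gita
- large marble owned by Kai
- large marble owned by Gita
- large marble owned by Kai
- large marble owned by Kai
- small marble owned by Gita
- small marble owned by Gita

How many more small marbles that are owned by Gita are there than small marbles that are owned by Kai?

2

small marbles owned by Gita: 6.
small marbles owned by Kai: 4.
6 − 4 = 2.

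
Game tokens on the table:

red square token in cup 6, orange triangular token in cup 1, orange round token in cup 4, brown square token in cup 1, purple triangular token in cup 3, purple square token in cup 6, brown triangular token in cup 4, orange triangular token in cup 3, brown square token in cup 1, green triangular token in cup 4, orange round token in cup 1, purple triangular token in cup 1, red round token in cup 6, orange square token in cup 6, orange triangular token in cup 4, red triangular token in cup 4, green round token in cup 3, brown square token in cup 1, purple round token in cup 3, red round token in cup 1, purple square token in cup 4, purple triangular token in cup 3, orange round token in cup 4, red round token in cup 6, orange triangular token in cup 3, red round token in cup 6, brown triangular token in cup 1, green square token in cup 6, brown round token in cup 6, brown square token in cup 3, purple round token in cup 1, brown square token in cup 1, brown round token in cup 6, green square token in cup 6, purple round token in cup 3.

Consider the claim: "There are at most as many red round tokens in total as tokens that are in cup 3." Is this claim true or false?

True

red round tokens: 4.
tokens in cup 3: 8.
The claim requires 4 ≤ 8, which holds.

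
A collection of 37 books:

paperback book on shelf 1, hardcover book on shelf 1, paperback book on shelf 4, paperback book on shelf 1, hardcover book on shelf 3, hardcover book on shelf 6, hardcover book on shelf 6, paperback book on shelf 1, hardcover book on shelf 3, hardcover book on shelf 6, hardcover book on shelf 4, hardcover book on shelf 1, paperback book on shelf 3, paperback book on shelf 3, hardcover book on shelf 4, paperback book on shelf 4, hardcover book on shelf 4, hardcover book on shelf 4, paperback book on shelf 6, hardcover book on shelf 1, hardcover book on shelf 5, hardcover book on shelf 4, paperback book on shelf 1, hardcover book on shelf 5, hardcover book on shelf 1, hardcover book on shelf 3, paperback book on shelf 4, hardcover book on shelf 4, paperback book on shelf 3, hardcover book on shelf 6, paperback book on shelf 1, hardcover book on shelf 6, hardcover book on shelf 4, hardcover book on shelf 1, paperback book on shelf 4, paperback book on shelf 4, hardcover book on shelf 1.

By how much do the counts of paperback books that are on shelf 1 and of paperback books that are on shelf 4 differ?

paperback books on shelf 1: 5. paperback books on shelf 4: 5.
|5 − 5| = 5 − 5 = 0.

0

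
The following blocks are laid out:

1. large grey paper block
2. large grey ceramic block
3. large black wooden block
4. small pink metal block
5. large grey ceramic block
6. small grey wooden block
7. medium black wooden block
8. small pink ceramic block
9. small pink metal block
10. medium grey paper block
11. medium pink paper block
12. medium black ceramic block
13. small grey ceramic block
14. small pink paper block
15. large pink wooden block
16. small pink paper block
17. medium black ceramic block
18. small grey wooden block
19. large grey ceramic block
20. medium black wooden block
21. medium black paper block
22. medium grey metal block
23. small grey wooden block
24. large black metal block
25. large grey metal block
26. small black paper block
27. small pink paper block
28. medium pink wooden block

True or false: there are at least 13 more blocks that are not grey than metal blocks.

False

There are 17 blocks that are not grey.
There are 5 metal blocks.
The claim requires 17 − 5 = 12 ≥ 13, which does not hold.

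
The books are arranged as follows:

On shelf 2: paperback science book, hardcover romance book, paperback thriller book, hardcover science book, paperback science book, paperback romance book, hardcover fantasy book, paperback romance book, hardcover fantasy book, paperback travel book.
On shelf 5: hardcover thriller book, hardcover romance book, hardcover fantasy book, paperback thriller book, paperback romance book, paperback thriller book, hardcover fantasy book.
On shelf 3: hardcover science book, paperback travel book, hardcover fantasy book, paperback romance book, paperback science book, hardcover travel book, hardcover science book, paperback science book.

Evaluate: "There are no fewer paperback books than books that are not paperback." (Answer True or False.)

paperback books: 13.
books that are not paperback: 12.
The claim requires 13 ≥ 12, which holds.

True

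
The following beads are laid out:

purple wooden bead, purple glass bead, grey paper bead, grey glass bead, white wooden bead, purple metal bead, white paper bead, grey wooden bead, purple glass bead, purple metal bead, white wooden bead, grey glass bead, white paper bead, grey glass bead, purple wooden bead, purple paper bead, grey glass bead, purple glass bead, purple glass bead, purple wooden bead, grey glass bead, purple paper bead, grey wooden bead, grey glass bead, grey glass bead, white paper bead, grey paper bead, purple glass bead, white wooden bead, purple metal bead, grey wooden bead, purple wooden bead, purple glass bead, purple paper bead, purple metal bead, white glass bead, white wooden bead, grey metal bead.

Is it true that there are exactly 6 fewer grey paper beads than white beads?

|grey paper beads| = 2.
|white beads| = 8.
The claim requires 8 − 2 (= 6) to equal 6, which holds.

True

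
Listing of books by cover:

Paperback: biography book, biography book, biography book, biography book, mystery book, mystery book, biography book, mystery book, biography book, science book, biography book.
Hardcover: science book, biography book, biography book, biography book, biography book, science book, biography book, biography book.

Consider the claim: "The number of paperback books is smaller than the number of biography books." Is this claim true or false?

There are 11 paperback books.
There are 13 biography books.
The claim requires 11 < 13, which holds.

True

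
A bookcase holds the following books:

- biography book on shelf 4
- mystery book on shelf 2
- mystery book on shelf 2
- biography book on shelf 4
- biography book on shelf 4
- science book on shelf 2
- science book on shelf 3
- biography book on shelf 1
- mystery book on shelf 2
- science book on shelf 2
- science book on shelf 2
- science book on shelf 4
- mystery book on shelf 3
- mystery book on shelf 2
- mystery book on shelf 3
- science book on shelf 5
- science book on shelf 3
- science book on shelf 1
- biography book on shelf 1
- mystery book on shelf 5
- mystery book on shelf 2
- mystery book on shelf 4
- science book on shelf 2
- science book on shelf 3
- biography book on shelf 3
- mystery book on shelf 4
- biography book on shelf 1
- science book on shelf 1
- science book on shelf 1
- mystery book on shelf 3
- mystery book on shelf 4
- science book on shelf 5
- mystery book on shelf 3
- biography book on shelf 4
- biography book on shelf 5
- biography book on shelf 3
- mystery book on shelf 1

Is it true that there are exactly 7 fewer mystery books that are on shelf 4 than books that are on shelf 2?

False

|mystery books on shelf 4| = 3.
|books on shelf 2| = 9.
The claim requires 9 − 3 (= 6) to equal 7, which does not hold.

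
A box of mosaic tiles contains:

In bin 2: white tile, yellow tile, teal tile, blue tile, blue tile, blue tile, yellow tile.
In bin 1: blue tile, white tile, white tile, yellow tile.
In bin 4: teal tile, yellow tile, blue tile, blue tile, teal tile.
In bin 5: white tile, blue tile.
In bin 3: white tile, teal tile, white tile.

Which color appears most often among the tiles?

blue

Counts by color: blue 7, white 6, yellow 4, teal 4.
The maximum is 7, held uniquely by blue.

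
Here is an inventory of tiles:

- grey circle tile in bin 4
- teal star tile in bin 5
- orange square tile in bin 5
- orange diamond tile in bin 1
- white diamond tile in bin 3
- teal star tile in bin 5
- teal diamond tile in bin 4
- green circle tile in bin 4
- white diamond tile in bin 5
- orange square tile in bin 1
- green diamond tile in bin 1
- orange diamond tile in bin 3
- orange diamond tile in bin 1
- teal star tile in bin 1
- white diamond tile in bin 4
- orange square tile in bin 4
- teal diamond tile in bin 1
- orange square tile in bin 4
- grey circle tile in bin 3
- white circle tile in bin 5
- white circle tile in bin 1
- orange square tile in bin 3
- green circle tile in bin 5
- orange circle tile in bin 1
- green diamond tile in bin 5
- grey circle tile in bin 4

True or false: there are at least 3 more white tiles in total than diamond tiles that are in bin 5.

True

|white tiles| = 5.
|diamond tiles in bin 5| = 2.
The claim requires 5 − 2 = 3 ≥ 3, which holds.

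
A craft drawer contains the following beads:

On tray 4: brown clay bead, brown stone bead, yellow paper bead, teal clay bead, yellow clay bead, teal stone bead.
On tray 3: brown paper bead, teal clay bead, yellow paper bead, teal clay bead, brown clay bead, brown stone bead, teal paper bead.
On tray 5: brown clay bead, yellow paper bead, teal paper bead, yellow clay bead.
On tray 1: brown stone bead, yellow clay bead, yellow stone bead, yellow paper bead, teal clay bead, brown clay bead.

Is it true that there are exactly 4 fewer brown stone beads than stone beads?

brown stone beads: 3.
stone beads: 5.
The claim requires 5 − 3 (= 2) to equal 4, which does not hold.

False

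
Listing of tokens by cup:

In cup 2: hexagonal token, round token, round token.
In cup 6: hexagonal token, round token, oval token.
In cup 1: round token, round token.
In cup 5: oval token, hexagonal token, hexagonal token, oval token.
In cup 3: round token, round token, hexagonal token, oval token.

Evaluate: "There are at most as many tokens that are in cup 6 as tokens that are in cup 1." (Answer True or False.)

There are 3 tokens in cup 6.
There are 2 tokens in cup 1.
The claim requires 3 ≤ 2, which does not hold.

False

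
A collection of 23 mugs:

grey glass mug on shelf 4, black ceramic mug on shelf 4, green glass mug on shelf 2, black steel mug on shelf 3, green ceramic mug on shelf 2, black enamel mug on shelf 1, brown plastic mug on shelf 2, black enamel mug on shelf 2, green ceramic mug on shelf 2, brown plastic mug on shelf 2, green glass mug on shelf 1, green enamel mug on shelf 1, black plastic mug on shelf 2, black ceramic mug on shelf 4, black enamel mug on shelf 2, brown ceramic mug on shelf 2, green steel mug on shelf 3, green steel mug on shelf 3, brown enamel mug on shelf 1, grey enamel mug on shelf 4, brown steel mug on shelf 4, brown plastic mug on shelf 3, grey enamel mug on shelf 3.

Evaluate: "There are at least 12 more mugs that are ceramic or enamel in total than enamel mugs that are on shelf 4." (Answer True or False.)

False

mugs that are ceramic or enamel: 12.
enamel mugs on shelf 4: 1.
The claim requires 12 − 1 = 11 ≥ 12, which does not hold.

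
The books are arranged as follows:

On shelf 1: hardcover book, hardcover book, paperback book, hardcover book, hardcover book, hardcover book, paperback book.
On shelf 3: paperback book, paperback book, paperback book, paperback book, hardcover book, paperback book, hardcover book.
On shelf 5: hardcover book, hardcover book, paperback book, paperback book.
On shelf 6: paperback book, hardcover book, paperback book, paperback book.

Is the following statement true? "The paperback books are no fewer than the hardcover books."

|paperback books| = 12.
|hardcover books| = 10.
The claim requires 12 ≥ 10, which holds.

True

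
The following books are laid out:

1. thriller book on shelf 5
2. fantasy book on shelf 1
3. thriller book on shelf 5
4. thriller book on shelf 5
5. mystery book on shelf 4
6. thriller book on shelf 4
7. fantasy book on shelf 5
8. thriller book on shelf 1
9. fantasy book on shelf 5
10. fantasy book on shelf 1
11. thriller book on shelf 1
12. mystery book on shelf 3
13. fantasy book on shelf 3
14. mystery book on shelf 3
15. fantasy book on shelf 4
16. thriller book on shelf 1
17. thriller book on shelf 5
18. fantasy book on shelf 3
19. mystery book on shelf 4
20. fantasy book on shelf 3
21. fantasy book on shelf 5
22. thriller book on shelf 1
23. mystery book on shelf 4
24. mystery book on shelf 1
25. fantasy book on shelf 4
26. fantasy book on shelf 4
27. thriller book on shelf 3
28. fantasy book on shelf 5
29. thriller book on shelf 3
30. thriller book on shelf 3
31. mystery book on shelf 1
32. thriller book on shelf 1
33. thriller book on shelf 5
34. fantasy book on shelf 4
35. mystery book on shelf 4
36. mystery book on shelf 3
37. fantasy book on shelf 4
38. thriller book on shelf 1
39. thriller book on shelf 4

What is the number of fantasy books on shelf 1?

2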